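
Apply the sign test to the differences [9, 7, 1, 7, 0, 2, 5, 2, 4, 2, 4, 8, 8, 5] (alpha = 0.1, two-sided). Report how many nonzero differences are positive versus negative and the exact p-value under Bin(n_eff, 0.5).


Step 1: Discard zero differences. Original n = 14; n_eff = number of nonzero differences = 13.
Nonzero differences (with sign): +9, +7, +1, +7, +2, +5, +2, +4, +2, +4, +8, +8, +5
Step 2: Count signs: positive = 13, negative = 0.
Step 3: Under H0: P(positive) = 0.5, so the number of positives S ~ Bin(13, 0.5).
Step 4: Two-sided exact p-value = sum of Bin(13,0.5) probabilities at or below the observed probability = 0.000244.
Step 5: alpha = 0.1. reject H0.

n_eff = 13, pos = 13, neg = 0, p = 0.000244, reject H0.


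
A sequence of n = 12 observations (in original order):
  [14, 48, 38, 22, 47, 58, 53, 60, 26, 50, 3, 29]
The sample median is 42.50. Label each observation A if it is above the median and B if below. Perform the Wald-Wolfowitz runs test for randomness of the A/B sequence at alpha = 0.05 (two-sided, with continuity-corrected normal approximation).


Step 1: Compute median = 42.50; label A = above, B = below.
Labels in order: BABBAAAABABB  (n_A = 6, n_B = 6)
Step 2: Count runs R = 7.
Step 3: Under H0 (random ordering), E[R] = 2*n_A*n_B/(n_A+n_B) + 1 = 2*6*6/12 + 1 = 7.0000.
        Var[R] = 2*n_A*n_B*(2*n_A*n_B - n_A - n_B) / ((n_A+n_B)^2 * (n_A+n_B-1)) = 4320/1584 = 2.7273.
        SD[R] = 1.6514.
Step 4: R = E[R], so z = 0 with no continuity correction.
Step 5: Two-sided p-value via normal approximation = 2*(1 - Phi(|z|)) = 1.000000.
Step 6: alpha = 0.05. fail to reject H0.

R = 7, z = 0.0000, p = 1.000000, fail to reject H0.


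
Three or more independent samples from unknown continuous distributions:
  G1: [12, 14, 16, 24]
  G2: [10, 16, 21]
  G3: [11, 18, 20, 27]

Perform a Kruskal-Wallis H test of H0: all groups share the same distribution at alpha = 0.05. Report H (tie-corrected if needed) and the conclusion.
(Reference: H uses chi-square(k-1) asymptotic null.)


Step 1: Combine all N = 11 observations and assign midranks.
sorted (value, group, rank): (10,G2,1), (11,G3,2), (12,G1,3), (14,G1,4), (16,G1,5.5), (16,G2,5.5), (18,G3,7), (20,G3,8), (21,G2,9), (24,G1,10), (27,G3,11)
Step 2: Sum ranks within each group.
R_1 = 22.5 (n_1 = 4)
R_2 = 15.5 (n_2 = 3)
R_3 = 28 (n_3 = 4)
Step 3: H = 12/(N(N+1)) * sum(R_i^2/n_i) - 3(N+1)
     = 12/(11*12) * (22.5^2/4 + 15.5^2/3 + 28^2/4) - 3*12
     = 0.090909 * 402.646 - 36
     = 0.604167.
Step 4: Ties present; correction factor C = 1 - 6/(11^3 - 11) = 0.995455. Corrected H = 0.604167 / 0.995455 = 0.606925.
Step 5: Under H0, H ~ chi^2(2); p-value = 0.738257.
Step 6: alpha = 0.05. fail to reject H0.

H = 0.6069, df = 2, p = 0.738257, fail to reject H0.


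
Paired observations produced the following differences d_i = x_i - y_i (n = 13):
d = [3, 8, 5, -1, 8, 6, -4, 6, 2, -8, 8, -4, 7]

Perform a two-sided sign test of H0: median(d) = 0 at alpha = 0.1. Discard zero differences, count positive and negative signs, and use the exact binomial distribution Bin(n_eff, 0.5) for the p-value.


Step 1: Discard zero differences. Original n = 13; n_eff = number of nonzero differences = 13.
Nonzero differences (with sign): +3, +8, +5, -1, +8, +6, -4, +6, +2, -8, +8, -4, +7
Step 2: Count signs: positive = 9, negative = 4.
Step 3: Under H0: P(positive) = 0.5, so the number of positives S ~ Bin(13, 0.5).
Step 4: Two-sided exact p-value = sum of Bin(13,0.5) probabilities at or below the observed probability = 0.266846.
Step 5: alpha = 0.1. fail to reject H0.

n_eff = 13, pos = 9, neg = 4, p = 0.266846, fail to reject H0.


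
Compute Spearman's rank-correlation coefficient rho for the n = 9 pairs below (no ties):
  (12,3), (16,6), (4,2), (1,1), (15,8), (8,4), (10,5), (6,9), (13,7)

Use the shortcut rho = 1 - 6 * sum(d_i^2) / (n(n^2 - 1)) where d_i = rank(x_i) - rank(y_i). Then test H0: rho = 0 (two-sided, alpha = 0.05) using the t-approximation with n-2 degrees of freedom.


Step 1: Rank x and y separately (midranks; no ties here).
rank(x): 12->6, 16->9, 4->2, 1->1, 15->8, 8->4, 10->5, 6->3, 13->7
rank(y): 3->3, 6->6, 2->2, 1->1, 8->8, 4->4, 5->5, 9->9, 7->7
Step 2: d_i = R_x(i) - R_y(i); compute d_i^2.
  (6-3)^2=9, (9-6)^2=9, (2-2)^2=0, (1-1)^2=0, (8-8)^2=0, (4-4)^2=0, (5-5)^2=0, (3-9)^2=36, (7-7)^2=0
sum(d^2) = 54.
Step 3: rho = 1 - 6*54 / (9*(9^2 - 1)) = 1 - 324/720 = 0.550000.
Step 4: Under H0, t = rho * sqrt((n-2)/(1-rho^2)) = 1.7424 ~ t(7).
Step 5: Two-sided p-value from the t-distribution with 7 df = 0.124977.
Step 6: alpha = 0.05. fail to reject H0.

rho = 0.5500, p = 0.124977, fail to reject H0 at alpha = 0.05.


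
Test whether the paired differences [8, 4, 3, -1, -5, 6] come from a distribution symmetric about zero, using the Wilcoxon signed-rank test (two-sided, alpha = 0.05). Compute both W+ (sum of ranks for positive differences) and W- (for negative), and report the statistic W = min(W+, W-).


Step 1: Drop any zero differences (none here) and take |d_i|.
|d| = [8, 4, 3, 1, 5, 6]
Step 2: Midrank |d_i| (ties get averaged ranks).
ranks: |8|->6, |4|->3, |3|->2, |1|->1, |5|->4, |6|->5
Step 3: Attach original signs; sum ranks with positive sign and with negative sign.
W+ = 6 + 3 + 2 + 5 = 16
W- = 1 + 4 = 5
(Check: W+ + W- = 21 should equal n(n+1)/2 = 21.)
Step 4: Test statistic W = min(W+, W-) = 5.
Step 5: No ties, so the exact null distribution over the 2^6 = 64 sign assignments gives the two-sided p-value = 0.312500.
Step 6: alpha = 0.05. fail to reject H0.

W+ = 16, W- = 5, W = min = 5, p = 0.312500, fail to reject H0.


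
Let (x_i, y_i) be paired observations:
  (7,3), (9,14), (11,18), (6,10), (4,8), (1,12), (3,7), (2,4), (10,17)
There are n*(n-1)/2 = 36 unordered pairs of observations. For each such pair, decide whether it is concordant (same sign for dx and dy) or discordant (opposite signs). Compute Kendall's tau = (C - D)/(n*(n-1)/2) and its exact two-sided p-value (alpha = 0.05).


Step 1: Enumerate the 36 unordered pairs (i,j) with i<j and classify each by sign(x_j-x_i) * sign(y_j-y_i).
  (1,2):dx=+2,dy=+11->C; (1,3):dx=+4,dy=+15->C; (1,4):dx=-1,dy=+7->D; (1,5):dx=-3,dy=+5->D
  (1,6):dx=-6,dy=+9->D; (1,7):dx=-4,dy=+4->D; (1,8):dx=-5,dy=+1->D; (1,9):dx=+3,dy=+14->C
  (2,3):dx=+2,dy=+4->C; (2,4):dx=-3,dy=-4->C; (2,5):dx=-5,dy=-6->C; (2,6):dx=-8,dy=-2->C
  (2,7):dx=-6,dy=-7->C; (2,8):dx=-7,dy=-10->C; (2,9):dx=+1,dy=+3->C; (3,4):dx=-5,dy=-8->C
  (3,5):dx=-7,dy=-10->C; (3,6):dx=-10,dy=-6->C; (3,7):dx=-8,dy=-11->C; (3,8):dx=-9,dy=-14->C
  (3,9):dx=-1,dy=-1->C; (4,5):dx=-2,dy=-2->C; (4,6):dx=-5,dy=+2->D; (4,7):dx=-3,dy=-3->C
  (4,8):dx=-4,dy=-6->C; (4,9):dx=+4,dy=+7->C; (5,6):dx=-3,dy=+4->D; (5,7):dx=-1,dy=-1->C
  (5,8):dx=-2,dy=-4->C; (5,9):dx=+6,dy=+9->C; (6,7):dx=+2,dy=-5->D; (6,8):dx=+1,dy=-8->D
  (6,9):dx=+9,dy=+5->C; (7,8):dx=-1,dy=-3->C; (7,9):dx=+7,dy=+10->C; (8,9):dx=+8,dy=+13->C
Step 2: C = 27, D = 9, total pairs = 36.
Step 3: tau = (C - D)/(n(n-1)/2) = (27 - 9)/36 = 0.500000.
Step 4: Exact two-sided p-value (enumerate n! = 362880 permutations of y under H0): p = 0.075176.
Step 5: alpha = 0.05. fail to reject H0.

tau_b = 0.5000 (C=27, D=9), p = 0.075176, fail to reject H0.


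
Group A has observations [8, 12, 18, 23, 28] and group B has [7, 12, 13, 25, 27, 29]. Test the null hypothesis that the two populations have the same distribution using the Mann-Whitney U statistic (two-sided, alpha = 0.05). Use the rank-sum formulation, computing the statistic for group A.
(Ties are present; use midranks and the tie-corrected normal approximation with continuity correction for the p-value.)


Step 1: Combine and sort all 11 observations; assign midranks.
sorted (value, group): (7,Y), (8,X), (12,X), (12,Y), (13,Y), (18,X), (23,X), (25,Y), (27,Y), (28,X), (29,Y)
ranks: 7->1, 8->2, 12->3.5, 12->3.5, 13->5, 18->6, 23->7, 25->8, 27->9, 28->10, 29->11
Step 2: Rank sum for X: R1 = 2 + 3.5 + 6 + 7 + 10 = 28.5.
Step 3: U_X = R1 - n1(n1+1)/2 = 28.5 - 5*6/2 = 28.5 - 15 = 13.5.
       U_Y = n1*n2 - U_X = 30 - 13.5 = 16.5.
Step 4: Ties are present, so use the tie-corrected normal approximation (with continuity correction) for the p-value.
Step 5: p-value = 0.854805; compare to alpha = 0.05. fail to reject H0.

U_X = 13.5, p = 0.854805, fail to reject H0 at alpha = 0.05.


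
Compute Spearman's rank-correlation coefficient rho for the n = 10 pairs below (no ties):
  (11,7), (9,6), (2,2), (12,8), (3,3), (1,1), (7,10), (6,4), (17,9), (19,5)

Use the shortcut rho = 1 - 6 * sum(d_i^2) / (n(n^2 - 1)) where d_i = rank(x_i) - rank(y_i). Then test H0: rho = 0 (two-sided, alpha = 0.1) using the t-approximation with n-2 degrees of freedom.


Step 1: Rank x and y separately (midranks; no ties here).
rank(x): 11->7, 9->6, 2->2, 12->8, 3->3, 1->1, 7->5, 6->4, 17->9, 19->10
rank(y): 7->7, 6->6, 2->2, 8->8, 3->3, 1->1, 10->10, 4->4, 9->9, 5->5
Step 2: d_i = R_x(i) - R_y(i); compute d_i^2.
  (7-7)^2=0, (6-6)^2=0, (2-2)^2=0, (8-8)^2=0, (3-3)^2=0, (1-1)^2=0, (5-10)^2=25, (4-4)^2=0, (9-9)^2=0, (10-5)^2=25
sum(d^2) = 50.
Step 3: rho = 1 - 6*50 / (10*(10^2 - 1)) = 1 - 300/990 = 0.696970.
Step 4: Under H0, t = rho * sqrt((n-2)/(1-rho^2)) = 2.7490 ~ t(8).
Step 5: Two-sided p-value from the t-distribution with 8 df = 0.025097.
Step 6: alpha = 0.1. reject H0.

rho = 0.6970, p = 0.025097, reject H0 at alpha = 0.1.


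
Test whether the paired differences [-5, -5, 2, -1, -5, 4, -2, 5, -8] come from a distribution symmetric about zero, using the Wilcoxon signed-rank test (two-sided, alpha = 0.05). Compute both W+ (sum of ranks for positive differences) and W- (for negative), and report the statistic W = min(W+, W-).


Step 1: Drop any zero differences (none here) and take |d_i|.
|d| = [5, 5, 2, 1, 5, 4, 2, 5, 8]
Step 2: Midrank |d_i| (ties get averaged ranks).
ranks: |5|->6.5, |5|->6.5, |2|->2.5, |1|->1, |5|->6.5, |4|->4, |2|->2.5, |5|->6.5, |8|->9
Step 3: Attach original signs; sum ranks with positive sign and with negative sign.
W+ = 2.5 + 4 + 6.5 = 13
W- = 6.5 + 6.5 + 1 + 6.5 + 2.5 + 9 = 32
(Check: W+ + W- = 45 should equal n(n+1)/2 = 45.)
Step 4: Test statistic W = min(W+, W-) = 13.
Step 5: Ties in |d|, so use the tie-corrected normal approximation.
        E[W] = n(n+1)/4 = 9*10/4 = 22.5.
        Tie groups: |d|=2 (t=2), |d|=5 (t=4); sum(t^3 - t) = 66.
        Var[W] = n(n+1)(2n+1)/24 - sum(t^3-t)/48 = 1710/24 - 66/48 = 69.875.
        z = (W - E[W]) / sqrt(Var[W]) = (13 - 22.5) / 8.3591 = -1.1365.
        Two-sided p = 2*Phi(z) = 0.255755.
Step 6: alpha = 0.05. fail to reject H0.

W+ = 13, W- = 32, W = min = 13, p = 0.255755, fail to reject H0.


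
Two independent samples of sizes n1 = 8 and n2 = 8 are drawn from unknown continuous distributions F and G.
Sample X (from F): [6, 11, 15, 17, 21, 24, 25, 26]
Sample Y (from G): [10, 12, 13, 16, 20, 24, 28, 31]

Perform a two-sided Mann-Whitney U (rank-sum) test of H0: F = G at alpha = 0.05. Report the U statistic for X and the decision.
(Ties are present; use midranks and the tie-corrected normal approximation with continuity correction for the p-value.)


Step 1: Combine and sort all 16 observations; assign midranks.
sorted (value, group): (6,X), (10,Y), (11,X), (12,Y), (13,Y), (15,X), (16,Y), (17,X), (20,Y), (21,X), (24,X), (24,Y), (25,X), (26,X), (28,Y), (31,Y)
ranks: 6->1, 10->2, 11->3, 12->4, 13->5, 15->6, 16->7, 17->8, 20->9, 21->10, 24->11.5, 24->11.5, 25->13, 26->14, 28->15, 31->16
Step 2: Rank sum for X: R1 = 1 + 3 + 6 + 8 + 10 + 11.5 + 13 + 14 = 66.5.
Step 3: U_X = R1 - n1(n1+1)/2 = 66.5 - 8*9/2 = 66.5 - 36 = 30.5.
       U_Y = n1*n2 - U_X = 64 - 30.5 = 33.5.
Step 4: Ties are present, so use the tie-corrected normal approximation (with continuity correction) for the p-value.
Step 5: p-value = 0.916298; compare to alpha = 0.05. fail to reject H0.

U_X = 30.5, p = 0.916298, fail to reject H0 at alpha = 0.05.


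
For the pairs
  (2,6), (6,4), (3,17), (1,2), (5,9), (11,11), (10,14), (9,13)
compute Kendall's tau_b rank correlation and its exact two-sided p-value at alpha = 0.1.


Step 1: Enumerate the 28 unordered pairs (i,j) with i<j and classify each by sign(x_j-x_i) * sign(y_j-y_i).
  (1,2):dx=+4,dy=-2->D; (1,3):dx=+1,dy=+11->C; (1,4):dx=-1,dy=-4->C; (1,5):dx=+3,dy=+3->C
  (1,6):dx=+9,dy=+5->C; (1,7):dx=+8,dy=+8->C; (1,8):dx=+7,dy=+7->C; (2,3):dx=-3,dy=+13->D
  (2,4):dx=-5,dy=-2->C; (2,5):dx=-1,dy=+5->D; (2,6):dx=+5,dy=+7->C; (2,7):dx=+4,dy=+10->C
  (2,8):dx=+3,dy=+9->C; (3,4):dx=-2,dy=-15->C; (3,5):dx=+2,dy=-8->D; (3,6):dx=+8,dy=-6->D
  (3,7):dx=+7,dy=-3->D; (3,8):dx=+6,dy=-4->D; (4,5):dx=+4,dy=+7->C; (4,6):dx=+10,dy=+9->C
  (4,7):dx=+9,dy=+12->C; (4,8):dx=+8,dy=+11->C; (5,6):dx=+6,dy=+2->C; (5,7):dx=+5,dy=+5->C
  (5,8):dx=+4,dy=+4->C; (6,7):dx=-1,dy=+3->D; (6,8):dx=-2,dy=+2->D; (7,8):dx=-1,dy=-1->C
Step 2: C = 19, D = 9, total pairs = 28.
Step 3: tau = (C - D)/(n(n-1)/2) = (19 - 9)/28 = 0.357143.
Step 4: Exact two-sided p-value (enumerate n! = 40320 permutations of y under H0): p = 0.275099.
Step 5: alpha = 0.1. fail to reject H0.

tau_b = 0.3571 (C=19, D=9), p = 0.275099, fail to reject H0.


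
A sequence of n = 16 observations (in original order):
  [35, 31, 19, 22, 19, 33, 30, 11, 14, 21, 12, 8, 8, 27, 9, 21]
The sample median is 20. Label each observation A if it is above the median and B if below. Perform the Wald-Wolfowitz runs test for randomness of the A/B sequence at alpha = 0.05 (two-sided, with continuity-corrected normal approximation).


Step 1: Compute median = 20; label A = above, B = below.
Labels in order: AABABAABBABBBABA  (n_A = 8, n_B = 8)
Step 2: Count runs R = 11.
Step 3: Under H0 (random ordering), E[R] = 2*n_A*n_B/(n_A+n_B) + 1 = 2*8*8/16 + 1 = 9.0000.
        Var[R] = 2*n_A*n_B*(2*n_A*n_B - n_A - n_B) / ((n_A+n_B)^2 * (n_A+n_B-1)) = 14336/3840 = 3.7333.
        SD[R] = 1.9322.
Step 4: Continuity-corrected z = (R - 0.5 - E[R]) / SD[R] = (11 - 0.5 - 9.0000) / 1.9322 = 0.7763.
Step 5: Two-sided p-value via normal approximation = 2*(1 - Phi(|z|)) = 0.437558.
Step 6: alpha = 0.05. fail to reject H0.

R = 11, z = 0.7763, p = 0.437558, fail to reject H0.


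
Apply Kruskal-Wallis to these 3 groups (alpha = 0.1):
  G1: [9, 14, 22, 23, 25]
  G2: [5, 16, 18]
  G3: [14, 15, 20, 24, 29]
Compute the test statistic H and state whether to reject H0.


Step 1: Combine all N = 13 observations and assign midranks.
sorted (value, group, rank): (5,G2,1), (9,G1,2), (14,G1,3.5), (14,G3,3.5), (15,G3,5), (16,G2,6), (18,G2,7), (20,G3,8), (22,G1,9), (23,G1,10), (24,G3,11), (25,G1,12), (29,G3,13)
Step 2: Sum ranks within each group.
R_1 = 36.5 (n_1 = 5)
R_2 = 14 (n_2 = 3)
R_3 = 40.5 (n_3 = 5)
Step 3: H = 12/(N(N+1)) * sum(R_i^2/n_i) - 3(N+1)
     = 12/(13*14) * (36.5^2/5 + 14^2/3 + 40.5^2/5) - 3*14
     = 0.065934 * 659.833 - 42
     = 1.505495.
Step 4: Ties present; correction factor C = 1 - 6/(13^3 - 13) = 0.997253. Corrected H = 1.505495 / 0.997253 = 1.509642.
Step 5: Under H0, H ~ chi^2(2); p-value = 0.470095.
Step 6: alpha = 0.1. fail to reject H0.

H = 1.5096, df = 2, p = 0.470095, fail to reject H0.


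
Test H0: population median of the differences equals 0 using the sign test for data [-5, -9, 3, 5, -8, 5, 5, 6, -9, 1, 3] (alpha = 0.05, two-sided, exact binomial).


Step 1: Discard zero differences. Original n = 11; n_eff = number of nonzero differences = 11.
Nonzero differences (with sign): -5, -9, +3, +5, -8, +5, +5, +6, -9, +1, +3
Step 2: Count signs: positive = 7, negative = 4.
Step 3: Under H0: P(positive) = 0.5, so the number of positives S ~ Bin(11, 0.5).
Step 4: Two-sided exact p-value = sum of Bin(11,0.5) probabilities at or below the observed probability = 0.548828.
Step 5: alpha = 0.05. fail to reject H0.

n_eff = 11, pos = 7, neg = 4, p = 0.548828, fail to reject H0.


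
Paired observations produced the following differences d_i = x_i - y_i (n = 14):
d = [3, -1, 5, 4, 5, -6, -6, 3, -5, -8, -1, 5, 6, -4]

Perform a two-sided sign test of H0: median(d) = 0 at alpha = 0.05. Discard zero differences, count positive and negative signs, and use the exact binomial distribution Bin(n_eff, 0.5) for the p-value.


Step 1: Discard zero differences. Original n = 14; n_eff = number of nonzero differences = 14.
Nonzero differences (with sign): +3, -1, +5, +4, +5, -6, -6, +3, -5, -8, -1, +5, +6, -4
Step 2: Count signs: positive = 7, negative = 7.
Step 3: Under H0: P(positive) = 0.5, so the number of positives S ~ Bin(14, 0.5).
Step 4: Two-sided exact p-value = sum of Bin(14,0.5) probabilities at or below the observed probability = 1.000000.
Step 5: alpha = 0.05. fail to reject H0.

n_eff = 14, pos = 7, neg = 7, p = 1.000000, fail to reject H0.


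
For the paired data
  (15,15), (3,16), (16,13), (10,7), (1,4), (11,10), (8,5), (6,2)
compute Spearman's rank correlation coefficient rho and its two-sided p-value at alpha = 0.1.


Step 1: Rank x and y separately (midranks; no ties here).
rank(x): 15->7, 3->2, 16->8, 10->5, 1->1, 11->6, 8->4, 6->3
rank(y): 15->7, 16->8, 13->6, 7->4, 4->2, 10->5, 5->3, 2->1
Step 2: d_i = R_x(i) - R_y(i); compute d_i^2.
  (7-7)^2=0, (2-8)^2=36, (8-6)^2=4, (5-4)^2=1, (1-2)^2=1, (6-5)^2=1, (4-3)^2=1, (3-1)^2=4
sum(d^2) = 48.
Step 3: rho = 1 - 6*48 / (8*(8^2 - 1)) = 1 - 288/504 = 0.428571.
Step 4: Under H0, t = rho * sqrt((n-2)/(1-rho^2)) = 1.1619 ~ t(6).
Step 5: Two-sided p-value from the t-distribution with 6 df = 0.289403.
Step 6: alpha = 0.1. fail to reject H0.

rho = 0.4286, p = 0.289403, fail to reject H0 at alpha = 0.1.


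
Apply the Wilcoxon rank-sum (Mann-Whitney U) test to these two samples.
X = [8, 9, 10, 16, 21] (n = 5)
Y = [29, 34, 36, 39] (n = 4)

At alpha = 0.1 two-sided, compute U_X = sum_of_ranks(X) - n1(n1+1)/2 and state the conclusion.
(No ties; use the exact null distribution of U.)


Step 1: Combine and sort all 9 observations; assign midranks.
sorted (value, group): (8,X), (9,X), (10,X), (16,X), (21,X), (29,Y), (34,Y), (36,Y), (39,Y)
ranks: 8->1, 9->2, 10->3, 16->4, 21->5, 29->6, 34->7, 36->8, 39->9
Step 2: Rank sum for X: R1 = 1 + 2 + 3 + 4 + 5 = 15.
Step 3: U_X = R1 - n1(n1+1)/2 = 15 - 5*6/2 = 15 - 15 = 0.
       U_Y = n1*n2 - U_X = 20 - 0 = 20.
Step 4: No ties, so the exact null distribution of U (based on enumerating the C(9,5) = 126 equally likely rank assignments) gives the two-sided p-value.
Step 5: p-value = 0.015873; compare to alpha = 0.1. reject H0.

U_X = 0, p = 0.015873, reject H0 at alpha = 0.1.


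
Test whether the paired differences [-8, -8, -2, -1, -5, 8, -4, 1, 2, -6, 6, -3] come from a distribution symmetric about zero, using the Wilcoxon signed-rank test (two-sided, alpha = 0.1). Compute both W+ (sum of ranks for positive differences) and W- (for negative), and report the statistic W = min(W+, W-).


Step 1: Drop any zero differences (none here) and take |d_i|.
|d| = [8, 8, 2, 1, 5, 8, 4, 1, 2, 6, 6, 3]
Step 2: Midrank |d_i| (ties get averaged ranks).
ranks: |8|->11, |8|->11, |2|->3.5, |1|->1.5, |5|->7, |8|->11, |4|->6, |1|->1.5, |2|->3.5, |6|->8.5, |6|->8.5, |3|->5
Step 3: Attach original signs; sum ranks with positive sign and with negative sign.
W+ = 11 + 1.5 + 3.5 + 8.5 = 24.5
W- = 11 + 11 + 3.5 + 1.5 + 7 + 6 + 8.5 + 5 = 53.5
(Check: W+ + W- = 78 should equal n(n+1)/2 = 78.)
Step 4: Test statistic W = min(W+, W-) = 24.5.
Step 5: Ties in |d|, so use the tie-corrected normal approximation.
        E[W] = n(n+1)/4 = 12*13/4 = 39.
        Tie groups: |d|=1 (t=2), |d|=2 (t=2), |d|=6 (t=2), |d|=8 (t=3); sum(t^3 - t) = 42.
        Var[W] = n(n+1)(2n+1)/24 - sum(t^3-t)/48 = 3900/24 - 42/48 = 161.625.
        z = (W - E[W]) / sqrt(Var[W]) = (24.5 - 39) / 12.7132 = -1.1405.
        Two-sided p = 2*Phi(z) = 0.254058.
Step 6: alpha = 0.1. fail to reject H0.

W+ = 24.5, W- = 53.5, W = min = 24.5, p = 0.254058, fail to reject H0.


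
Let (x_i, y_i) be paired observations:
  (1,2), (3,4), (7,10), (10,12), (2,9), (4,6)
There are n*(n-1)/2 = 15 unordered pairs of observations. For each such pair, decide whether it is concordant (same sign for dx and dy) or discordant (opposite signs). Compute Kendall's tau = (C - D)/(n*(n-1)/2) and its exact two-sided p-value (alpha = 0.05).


Step 1: Enumerate the 15 unordered pairs (i,j) with i<j and classify each by sign(x_j-x_i) * sign(y_j-y_i).
  (1,2):dx=+2,dy=+2->C; (1,3):dx=+6,dy=+8->C; (1,4):dx=+9,dy=+10->C; (1,5):dx=+1,dy=+7->C
  (1,6):dx=+3,dy=+4->C; (2,3):dx=+4,dy=+6->C; (2,4):dx=+7,dy=+8->C; (2,5):dx=-1,dy=+5->D
  (2,6):dx=+1,dy=+2->C; (3,4):dx=+3,dy=+2->C; (3,5):dx=-5,dy=-1->C; (3,6):dx=-3,dy=-4->C
  (4,5):dx=-8,dy=-3->C; (4,6):dx=-6,dy=-6->C; (5,6):dx=+2,dy=-3->D
Step 2: C = 13, D = 2, total pairs = 15.
Step 3: tau = (C - D)/(n(n-1)/2) = (13 - 2)/15 = 0.733333.
Step 4: Exact two-sided p-value (enumerate n! = 720 permutations of y under H0): p = 0.055556.
Step 5: alpha = 0.05. fail to reject H0.

tau_b = 0.7333 (C=13, D=2), p = 0.055556, fail to reject H0.


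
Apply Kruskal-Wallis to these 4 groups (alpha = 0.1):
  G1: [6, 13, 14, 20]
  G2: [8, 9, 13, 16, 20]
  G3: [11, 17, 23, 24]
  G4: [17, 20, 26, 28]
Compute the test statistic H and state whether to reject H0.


Step 1: Combine all N = 17 observations and assign midranks.
sorted (value, group, rank): (6,G1,1), (8,G2,2), (9,G2,3), (11,G3,4), (13,G1,5.5), (13,G2,5.5), (14,G1,7), (16,G2,8), (17,G3,9.5), (17,G4,9.5), (20,G1,12), (20,G2,12), (20,G4,12), (23,G3,14), (24,G3,15), (26,G4,16), (28,G4,17)
Step 2: Sum ranks within each group.
R_1 = 25.5 (n_1 = 4)
R_2 = 30.5 (n_2 = 5)
R_3 = 42.5 (n_3 = 4)
R_4 = 54.5 (n_4 = 4)
Step 3: H = 12/(N(N+1)) * sum(R_i^2/n_i) - 3(N+1)
     = 12/(17*18) * (25.5^2/4 + 30.5^2/5 + 42.5^2/4 + 54.5^2/4) - 3*18
     = 0.039216 * 1542.74 - 54
     = 6.499510.
Step 4: Ties present; correction factor C = 1 - 36/(17^3 - 17) = 0.992647. Corrected H = 6.499510 / 0.992647 = 6.547654.
Step 5: Under H0, H ~ chi^2(3); p-value = 0.087802.
Step 6: alpha = 0.1. reject H0.

H = 6.5477, df = 3, p = 0.087802, reject H0.


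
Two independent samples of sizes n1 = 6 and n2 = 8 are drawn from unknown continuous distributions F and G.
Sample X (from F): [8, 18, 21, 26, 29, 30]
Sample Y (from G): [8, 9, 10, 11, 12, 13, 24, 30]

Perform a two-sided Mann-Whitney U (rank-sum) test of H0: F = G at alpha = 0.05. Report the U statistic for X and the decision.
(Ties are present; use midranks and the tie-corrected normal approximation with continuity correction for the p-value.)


Step 1: Combine and sort all 14 observations; assign midranks.
sorted (value, group): (8,X), (8,Y), (9,Y), (10,Y), (11,Y), (12,Y), (13,Y), (18,X), (21,X), (24,Y), (26,X), (29,X), (30,X), (30,Y)
ranks: 8->1.5, 8->1.5, 9->3, 10->4, 11->5, 12->6, 13->7, 18->8, 21->9, 24->10, 26->11, 29->12, 30->13.5, 30->13.5
Step 2: Rank sum for X: R1 = 1.5 + 8 + 9 + 11 + 12 + 13.5 = 55.
Step 3: U_X = R1 - n1(n1+1)/2 = 55 - 6*7/2 = 55 - 21 = 34.
       U_Y = n1*n2 - U_X = 48 - 34 = 14.
Step 4: Ties are present, so use the tie-corrected normal approximation (with continuity correction) for the p-value.
Step 5: p-value = 0.219016; compare to alpha = 0.05. fail to reject H0.

U_X = 34, p = 0.219016, fail to reject H0 at alpha = 0.05.


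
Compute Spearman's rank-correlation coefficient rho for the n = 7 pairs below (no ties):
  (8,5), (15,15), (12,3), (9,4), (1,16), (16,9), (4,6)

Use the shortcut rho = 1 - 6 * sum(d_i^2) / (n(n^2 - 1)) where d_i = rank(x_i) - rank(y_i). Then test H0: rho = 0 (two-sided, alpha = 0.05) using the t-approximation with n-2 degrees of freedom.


Step 1: Rank x and y separately (midranks; no ties here).
rank(x): 8->3, 15->6, 12->5, 9->4, 1->1, 16->7, 4->2
rank(y): 5->3, 15->6, 3->1, 4->2, 16->7, 9->5, 6->4
Step 2: d_i = R_x(i) - R_y(i); compute d_i^2.
  (3-3)^2=0, (6-6)^2=0, (5-1)^2=16, (4-2)^2=4, (1-7)^2=36, (7-5)^2=4, (2-4)^2=4
sum(d^2) = 64.
Step 3: rho = 1 - 6*64 / (7*(7^2 - 1)) = 1 - 384/336 = -0.142857.
Step 4: Under H0, t = rho * sqrt((n-2)/(1-rho^2)) = -0.3227 ~ t(5).
Step 5: Two-sided p-value from the t-distribution with 5 df = 0.759945.
Step 6: alpha = 0.05. fail to reject H0.

rho = -0.1429, p = 0.759945, fail to reject H0 at alpha = 0.05.


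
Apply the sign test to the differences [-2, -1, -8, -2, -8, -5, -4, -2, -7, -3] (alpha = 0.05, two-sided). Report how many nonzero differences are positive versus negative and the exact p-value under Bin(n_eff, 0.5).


Step 1: Discard zero differences. Original n = 10; n_eff = number of nonzero differences = 10.
Nonzero differences (with sign): -2, -1, -8, -2, -8, -5, -4, -2, -7, -3
Step 2: Count signs: positive = 0, negative = 10.
Step 3: Under H0: P(positive) = 0.5, so the number of positives S ~ Bin(10, 0.5).
Step 4: Two-sided exact p-value = sum of Bin(10,0.5) probabilities at or below the observed probability = 0.001953.
Step 5: alpha = 0.05. reject H0.

n_eff = 10, pos = 0, neg = 10, p = 0.001953, reject H0.


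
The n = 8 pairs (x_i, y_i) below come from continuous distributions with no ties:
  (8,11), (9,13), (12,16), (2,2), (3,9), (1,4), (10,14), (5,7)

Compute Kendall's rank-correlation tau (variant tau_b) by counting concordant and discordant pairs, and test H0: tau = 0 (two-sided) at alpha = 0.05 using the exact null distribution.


Step 1: Enumerate the 28 unordered pairs (i,j) with i<j and classify each by sign(x_j-x_i) * sign(y_j-y_i).
  (1,2):dx=+1,dy=+2->C; (1,3):dx=+4,dy=+5->C; (1,4):dx=-6,dy=-9->C; (1,5):dx=-5,dy=-2->C
  (1,6):dx=-7,dy=-7->C; (1,7):dx=+2,dy=+3->C; (1,8):dx=-3,dy=-4->C; (2,3):dx=+3,dy=+3->C
  (2,4):dx=-7,dy=-11->C; (2,5):dx=-6,dy=-4->C; (2,6):dx=-8,dy=-9->C; (2,7):dx=+1,dy=+1->C
  (2,8):dx=-4,dy=-6->C; (3,4):dx=-10,dy=-14->C; (3,5):dx=-9,dy=-7->C; (3,6):dx=-11,dy=-12->C
  (3,7):dx=-2,dy=-2->C; (3,8):dx=-7,dy=-9->C; (4,5):dx=+1,dy=+7->C; (4,6):dx=-1,dy=+2->D
  (4,7):dx=+8,dy=+12->C; (4,8):dx=+3,dy=+5->C; (5,6):dx=-2,dy=-5->C; (5,7):dx=+7,dy=+5->C
  (5,8):dx=+2,dy=-2->D; (6,7):dx=+9,dy=+10->C; (6,8):dx=+4,dy=+3->C; (7,8):dx=-5,dy=-7->C
Step 2: C = 26, D = 2, total pairs = 28.
Step 3: tau = (C - D)/(n(n-1)/2) = (26 - 2)/28 = 0.857143.
Step 4: Exact two-sided p-value (enumerate n! = 40320 permutations of y under H0): p = 0.001736.
Step 5: alpha = 0.05. reject H0.

tau_b = 0.8571 (C=26, D=2), p = 0.001736, reject H0.


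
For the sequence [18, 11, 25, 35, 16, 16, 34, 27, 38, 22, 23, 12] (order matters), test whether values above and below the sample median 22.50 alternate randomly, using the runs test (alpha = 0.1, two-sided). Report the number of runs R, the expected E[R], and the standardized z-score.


Step 1: Compute median = 22.50; label A = above, B = below.
Labels in order: BBAABBAAABAB  (n_A = 6, n_B = 6)
Step 2: Count runs R = 7.
Step 3: Under H0 (random ordering), E[R] = 2*n_A*n_B/(n_A+n_B) + 1 = 2*6*6/12 + 1 = 7.0000.
        Var[R] = 2*n_A*n_B*(2*n_A*n_B - n_A - n_B) / ((n_A+n_B)^2 * (n_A+n_B-1)) = 4320/1584 = 2.7273.
        SD[R] = 1.6514.
Step 4: R = E[R], so z = 0 with no continuity correction.
Step 5: Two-sided p-value via normal approximation = 2*(1 - Phi(|z|)) = 1.000000.
Step 6: alpha = 0.1. fail to reject H0.

R = 7, z = 0.0000, p = 1.000000, fail to reject H0.


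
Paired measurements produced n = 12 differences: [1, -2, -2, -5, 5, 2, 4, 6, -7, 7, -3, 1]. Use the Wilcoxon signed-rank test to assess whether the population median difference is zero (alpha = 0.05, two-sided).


Step 1: Drop any zero differences (none here) and take |d_i|.
|d| = [1, 2, 2, 5, 5, 2, 4, 6, 7, 7, 3, 1]
Step 2: Midrank |d_i| (ties get averaged ranks).
ranks: |1|->1.5, |2|->4, |2|->4, |5|->8.5, |5|->8.5, |2|->4, |4|->7, |6|->10, |7|->11.5, |7|->11.5, |3|->6, |1|->1.5
Step 3: Attach original signs; sum ranks with positive sign and with negative sign.
W+ = 1.5 + 8.5 + 4 + 7 + 10 + 11.5 + 1.5 = 44
W- = 4 + 4 + 8.5 + 11.5 + 6 = 34
(Check: W+ + W- = 78 should equal n(n+1)/2 = 78.)
Step 4: Test statistic W = min(W+, W-) = 34.
Step 5: Ties in |d|, so use the tie-corrected normal approximation.
        E[W] = n(n+1)/4 = 12*13/4 = 39.
        Tie groups: |d|=1 (t=2), |d|=2 (t=3), |d|=5 (t=2), |d|=7 (t=2); sum(t^3 - t) = 42.
        Var[W] = n(n+1)(2n+1)/24 - sum(t^3-t)/48 = 3900/24 - 42/48 = 161.625.
        z = (W - E[W]) / sqrt(Var[W]) = (34 - 39) / 12.7132 = -0.3933.
        Two-sided p = 2*Phi(z) = 0.694103.
Step 6: alpha = 0.05. fail to reject H0.

W+ = 44, W- = 34, W = min = 34, p = 0.694103, fail to reject H0.


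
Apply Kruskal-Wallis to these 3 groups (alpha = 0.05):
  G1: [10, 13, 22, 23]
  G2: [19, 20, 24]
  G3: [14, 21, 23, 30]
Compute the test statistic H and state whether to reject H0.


Step 1: Combine all N = 11 observations and assign midranks.
sorted (value, group, rank): (10,G1,1), (13,G1,2), (14,G3,3), (19,G2,4), (20,G2,5), (21,G3,6), (22,G1,7), (23,G1,8.5), (23,G3,8.5), (24,G2,10), (30,G3,11)
Step 2: Sum ranks within each group.
R_1 = 18.5 (n_1 = 4)
R_2 = 19 (n_2 = 3)
R_3 = 28.5 (n_3 = 4)
Step 3: H = 12/(N(N+1)) * sum(R_i^2/n_i) - 3(N+1)
     = 12/(11*12) * (18.5^2/4 + 19^2/3 + 28.5^2/4) - 3*12
     = 0.090909 * 408.958 - 36
     = 1.178030.
Step 4: Ties present; correction factor C = 1 - 6/(11^3 - 11) = 0.995455. Corrected H = 1.178030 / 0.995455 = 1.183409.
Step 5: Under H0, H ~ chi^2(2); p-value = 0.553383.
Step 6: alpha = 0.05. fail to reject H0.

H = 1.1834, df = 2, p = 0.553383, fail to reject H0.


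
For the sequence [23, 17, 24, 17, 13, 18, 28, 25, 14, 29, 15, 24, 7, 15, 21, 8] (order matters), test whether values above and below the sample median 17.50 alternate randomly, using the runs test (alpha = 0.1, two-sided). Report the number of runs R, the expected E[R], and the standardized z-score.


Step 1: Compute median = 17.50; label A = above, B = below.
Labels in order: ABABBAAABABABBAB  (n_A = 8, n_B = 8)
Step 2: Count runs R = 12.
Step 3: Under H0 (random ordering), E[R] = 2*n_A*n_B/(n_A+n_B) + 1 = 2*8*8/16 + 1 = 9.0000.
        Var[R] = 2*n_A*n_B*(2*n_A*n_B - n_A - n_B) / ((n_A+n_B)^2 * (n_A+n_B-1)) = 14336/3840 = 3.7333.
        SD[R] = 1.9322.
Step 4: Continuity-corrected z = (R - 0.5 - E[R]) / SD[R] = (12 - 0.5 - 9.0000) / 1.9322 = 1.2939.
Step 5: Two-sided p-value via normal approximation = 2*(1 - Phi(|z|)) = 0.195709.
Step 6: alpha = 0.1. fail to reject H0.

R = 12, z = 1.2939, p = 0.195709, fail to reject H0.


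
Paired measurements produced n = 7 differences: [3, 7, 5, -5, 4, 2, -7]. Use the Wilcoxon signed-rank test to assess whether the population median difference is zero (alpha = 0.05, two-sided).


Step 1: Drop any zero differences (none here) and take |d_i|.
|d| = [3, 7, 5, 5, 4, 2, 7]
Step 2: Midrank |d_i| (ties get averaged ranks).
ranks: |3|->2, |7|->6.5, |5|->4.5, |5|->4.5, |4|->3, |2|->1, |7|->6.5
Step 3: Attach original signs; sum ranks with positive sign and with negative sign.
W+ = 2 + 6.5 + 4.5 + 3 + 1 = 17
W- = 4.5 + 6.5 = 11
(Check: W+ + W- = 28 should equal n(n+1)/2 = 28.)
Step 4: Test statistic W = min(W+, W-) = 11.
Step 5: Ties in |d|, so use the tie-corrected normal approximation.
        E[W] = n(n+1)/4 = 7*8/4 = 14.
        Tie groups: |d|=5 (t=2), |d|=7 (t=2); sum(t^3 - t) = 12.
        Var[W] = n(n+1)(2n+1)/24 - sum(t^3-t)/48 = 840/24 - 12/48 = 34.75.
        z = (W - E[W]) / sqrt(Var[W]) = (11 - 14) / 5.8949 = -0.5089.
        Two-sided p = 2*Phi(z) = 0.610813.
Step 6: alpha = 0.05. fail to reject H0.

W+ = 17, W- = 11, W = min = 11, p = 0.610813, fail to reject H0.


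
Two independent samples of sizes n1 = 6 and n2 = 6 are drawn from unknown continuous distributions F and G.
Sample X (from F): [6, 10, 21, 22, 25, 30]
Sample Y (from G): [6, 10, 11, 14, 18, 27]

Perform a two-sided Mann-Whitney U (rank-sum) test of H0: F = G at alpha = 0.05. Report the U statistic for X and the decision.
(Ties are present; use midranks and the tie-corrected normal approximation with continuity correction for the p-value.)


Step 1: Combine and sort all 12 observations; assign midranks.
sorted (value, group): (6,X), (6,Y), (10,X), (10,Y), (11,Y), (14,Y), (18,Y), (21,X), (22,X), (25,X), (27,Y), (30,X)
ranks: 6->1.5, 6->1.5, 10->3.5, 10->3.5, 11->5, 14->6, 18->7, 21->8, 22->9, 25->10, 27->11, 30->12
Step 2: Rank sum for X: R1 = 1.5 + 3.5 + 8 + 9 + 10 + 12 = 44.
Step 3: U_X = R1 - n1(n1+1)/2 = 44 - 6*7/2 = 44 - 21 = 23.
       U_Y = n1*n2 - U_X = 36 - 23 = 13.
Step 4: Ties are present, so use the tie-corrected normal approximation (with continuity correction) for the p-value.
Step 5: p-value = 0.469613; compare to alpha = 0.05. fail to reject H0.

U_X = 23, p = 0.469613, fail to reject H0 at alpha = 0.05.


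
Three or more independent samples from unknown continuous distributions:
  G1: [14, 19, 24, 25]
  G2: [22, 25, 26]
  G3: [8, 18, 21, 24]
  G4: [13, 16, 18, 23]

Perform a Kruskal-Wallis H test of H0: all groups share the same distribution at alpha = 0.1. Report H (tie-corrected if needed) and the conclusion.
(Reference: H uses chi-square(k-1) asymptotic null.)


Step 1: Combine all N = 15 observations and assign midranks.
sorted (value, group, rank): (8,G3,1), (13,G4,2), (14,G1,3), (16,G4,4), (18,G3,5.5), (18,G4,5.5), (19,G1,7), (21,G3,8), (22,G2,9), (23,G4,10), (24,G1,11.5), (24,G3,11.5), (25,G1,13.5), (25,G2,13.5), (26,G2,15)
Step 2: Sum ranks within each group.
R_1 = 35 (n_1 = 4)
R_2 = 37.5 (n_2 = 3)
R_3 = 26 (n_3 = 4)
R_4 = 21.5 (n_4 = 4)
Step 3: H = 12/(N(N+1)) * sum(R_i^2/n_i) - 3(N+1)
     = 12/(15*16) * (35^2/4 + 37.5^2/3 + 26^2/4 + 21.5^2/4) - 3*16
     = 0.050000 * 1059.56 - 48
     = 4.978125.
Step 4: Ties present; correction factor C = 1 - 18/(15^3 - 15) = 0.994643. Corrected H = 4.978125 / 0.994643 = 5.004937.
Step 5: Under H0, H ~ chi^2(3); p-value = 0.171436.
Step 6: alpha = 0.1. fail to reject H0.

H = 5.0049, df = 3, p = 0.171436, fail to reject H0.


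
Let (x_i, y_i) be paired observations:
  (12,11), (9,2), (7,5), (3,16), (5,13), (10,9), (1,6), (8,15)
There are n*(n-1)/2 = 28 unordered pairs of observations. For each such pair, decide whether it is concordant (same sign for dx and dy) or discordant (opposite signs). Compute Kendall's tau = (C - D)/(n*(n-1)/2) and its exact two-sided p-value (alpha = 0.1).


Step 1: Enumerate the 28 unordered pairs (i,j) with i<j and classify each by sign(x_j-x_i) * sign(y_j-y_i).
  (1,2):dx=-3,dy=-9->C; (1,3):dx=-5,dy=-6->C; (1,4):dx=-9,dy=+5->D; (1,5):dx=-7,dy=+2->D
  (1,6):dx=-2,dy=-2->C; (1,7):dx=-11,dy=-5->C; (1,8):dx=-4,dy=+4->D; (2,3):dx=-2,dy=+3->D
  (2,4):dx=-6,dy=+14->D; (2,5):dx=-4,dy=+11->D; (2,6):dx=+1,dy=+7->C; (2,7):dx=-8,dy=+4->D
  (2,8):dx=-1,dy=+13->D; (3,4):dx=-4,dy=+11->D; (3,5):dx=-2,dy=+8->D; (3,6):dx=+3,dy=+4->C
  (3,7):dx=-6,dy=+1->D; (3,8):dx=+1,dy=+10->C; (4,5):dx=+2,dy=-3->D; (4,6):dx=+7,dy=-7->D
  (4,7):dx=-2,dy=-10->C; (4,8):dx=+5,dy=-1->D; (5,6):dx=+5,dy=-4->D; (5,7):dx=-4,dy=-7->C
  (5,8):dx=+3,dy=+2->C; (6,7):dx=-9,dy=-3->C; (6,8):dx=-2,dy=+6->D; (7,8):dx=+7,dy=+9->C
Step 2: C = 12, D = 16, total pairs = 28.
Step 3: tau = (C - D)/(n(n-1)/2) = (12 - 16)/28 = -0.142857.
Step 4: Exact two-sided p-value (enumerate n! = 40320 permutations of y under H0): p = 0.719544.
Step 5: alpha = 0.1. fail to reject H0.

tau_b = -0.1429 (C=12, D=16), p = 0.719544, fail to reject H0.


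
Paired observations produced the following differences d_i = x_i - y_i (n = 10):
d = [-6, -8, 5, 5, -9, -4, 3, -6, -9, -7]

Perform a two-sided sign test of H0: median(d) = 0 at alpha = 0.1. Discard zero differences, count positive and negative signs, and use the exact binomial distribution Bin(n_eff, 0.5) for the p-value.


Step 1: Discard zero differences. Original n = 10; n_eff = number of nonzero differences = 10.
Nonzero differences (with sign): -6, -8, +5, +5, -9, -4, +3, -6, -9, -7
Step 2: Count signs: positive = 3, negative = 7.
Step 3: Under H0: P(positive) = 0.5, so the number of positives S ~ Bin(10, 0.5).
Step 4: Two-sided exact p-value = sum of Bin(10,0.5) probabilities at or below the observed probability = 0.343750.
Step 5: alpha = 0.1. fail to reject H0.

n_eff = 10, pos = 3, neg = 7, p = 0.343750, fail to reject H0.


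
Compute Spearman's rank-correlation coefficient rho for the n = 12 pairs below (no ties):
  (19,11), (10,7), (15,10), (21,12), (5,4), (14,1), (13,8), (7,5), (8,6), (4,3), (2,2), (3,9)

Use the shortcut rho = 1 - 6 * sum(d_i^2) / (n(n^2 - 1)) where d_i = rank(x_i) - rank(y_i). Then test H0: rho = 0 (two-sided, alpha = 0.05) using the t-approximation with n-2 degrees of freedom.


Step 1: Rank x and y separately (midranks; no ties here).
rank(x): 19->11, 10->7, 15->10, 21->12, 5->4, 14->9, 13->8, 7->5, 8->6, 4->3, 2->1, 3->2
rank(y): 11->11, 7->7, 10->10, 12->12, 4->4, 1->1, 8->8, 5->5, 6->6, 3->3, 2->2, 9->9
Step 2: d_i = R_x(i) - R_y(i); compute d_i^2.
  (11-11)^2=0, (7-7)^2=0, (10-10)^2=0, (12-12)^2=0, (4-4)^2=0, (9-1)^2=64, (8-8)^2=0, (5-5)^2=0, (6-6)^2=0, (3-3)^2=0, (1-2)^2=1, (2-9)^2=49
sum(d^2) = 114.
Step 3: rho = 1 - 6*114 / (12*(12^2 - 1)) = 1 - 684/1716 = 0.601399.
Step 4: Under H0, t = rho * sqrt((n-2)/(1-rho^2)) = 2.3804 ~ t(10).
Step 5: Two-sided p-value from the t-distribution with 10 df = 0.038588.
Step 6: alpha = 0.05. reject H0.

rho = 0.6014, p = 0.038588, reject H0 at alpha = 0.05.


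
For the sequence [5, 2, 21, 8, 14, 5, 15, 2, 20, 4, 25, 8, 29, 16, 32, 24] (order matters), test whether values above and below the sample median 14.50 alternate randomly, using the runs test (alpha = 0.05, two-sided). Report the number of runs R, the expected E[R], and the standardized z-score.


Step 1: Compute median = 14.50; label A = above, B = below.
Labels in order: BBABBBABABABAAAA  (n_A = 8, n_B = 8)
Step 2: Count runs R = 10.
Step 3: Under H0 (random ordering), E[R] = 2*n_A*n_B/(n_A+n_B) + 1 = 2*8*8/16 + 1 = 9.0000.
        Var[R] = 2*n_A*n_B*(2*n_A*n_B - n_A - n_B) / ((n_A+n_B)^2 * (n_A+n_B-1)) = 14336/3840 = 3.7333.
        SD[R] = 1.9322.
Step 4: Continuity-corrected z = (R - 0.5 - E[R]) / SD[R] = (10 - 0.5 - 9.0000) / 1.9322 = 0.2588.
Step 5: Two-sided p-value via normal approximation = 2*(1 - Phi(|z|)) = 0.795809.
Step 6: alpha = 0.05. fail to reject H0.

R = 10, z = 0.2588, p = 0.795809, fail to reject H0.


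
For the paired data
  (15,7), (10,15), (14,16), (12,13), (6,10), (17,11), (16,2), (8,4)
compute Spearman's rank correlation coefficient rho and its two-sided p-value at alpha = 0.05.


Step 1: Rank x and y separately (midranks; no ties here).
rank(x): 15->6, 10->3, 14->5, 12->4, 6->1, 17->8, 16->7, 8->2
rank(y): 7->3, 15->7, 16->8, 13->6, 10->4, 11->5, 2->1, 4->2
Step 2: d_i = R_x(i) - R_y(i); compute d_i^2.
  (6-3)^2=9, (3-7)^2=16, (5-8)^2=9, (4-6)^2=4, (1-4)^2=9, (8-5)^2=9, (7-1)^2=36, (2-2)^2=0
sum(d^2) = 92.
Step 3: rho = 1 - 6*92 / (8*(8^2 - 1)) = 1 - 552/504 = -0.095238.
Step 4: Under H0, t = rho * sqrt((n-2)/(1-rho^2)) = -0.2343 ~ t(6).
Step 5: Two-sided p-value from the t-distribution with 6 df = 0.822505.
Step 6: alpha = 0.05. fail to reject H0.

rho = -0.0952, p = 0.822505, fail to reject H0 at alpha = 0.05.


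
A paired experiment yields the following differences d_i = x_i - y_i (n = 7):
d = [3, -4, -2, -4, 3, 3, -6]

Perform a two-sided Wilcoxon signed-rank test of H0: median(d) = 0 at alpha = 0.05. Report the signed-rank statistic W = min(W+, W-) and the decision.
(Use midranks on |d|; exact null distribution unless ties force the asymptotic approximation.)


Step 1: Drop any zero differences (none here) and take |d_i|.
|d| = [3, 4, 2, 4, 3, 3, 6]
Step 2: Midrank |d_i| (ties get averaged ranks).
ranks: |3|->3, |4|->5.5, |2|->1, |4|->5.5, |3|->3, |3|->3, |6|->7
Step 3: Attach original signs; sum ranks with positive sign and with negative sign.
W+ = 3 + 3 + 3 = 9
W- = 5.5 + 1 + 5.5 + 7 = 19
(Check: W+ + W- = 28 should equal n(n+1)/2 = 28.)
Step 4: Test statistic W = min(W+, W-) = 9.
Step 5: Ties in |d|, so use the tie-corrected normal approximation.
        E[W] = n(n+1)/4 = 7*8/4 = 14.
        Tie groups: |d|=3 (t=3), |d|=4 (t=2); sum(t^3 - t) = 30.
        Var[W] = n(n+1)(2n+1)/24 - sum(t^3-t)/48 = 840/24 - 30/48 = 34.375.
        z = (W - E[W]) / sqrt(Var[W]) = (9 - 14) / 5.8630 = -0.8528.
        Two-sided p = 2*Phi(z) = 0.393769.
Step 6: alpha = 0.05. fail to reject H0.

W+ = 9, W- = 19, W = min = 9, p = 0.393769, fail to reject H0.


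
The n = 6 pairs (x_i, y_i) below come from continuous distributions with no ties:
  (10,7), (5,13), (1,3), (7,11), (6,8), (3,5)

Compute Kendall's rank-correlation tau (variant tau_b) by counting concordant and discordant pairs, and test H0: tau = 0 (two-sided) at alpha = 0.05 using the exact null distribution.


Step 1: Enumerate the 15 unordered pairs (i,j) with i<j and classify each by sign(x_j-x_i) * sign(y_j-y_i).
  (1,2):dx=-5,dy=+6->D; (1,3):dx=-9,dy=-4->C; (1,4):dx=-3,dy=+4->D; (1,5):dx=-4,dy=+1->D
  (1,6):dx=-7,dy=-2->C; (2,3):dx=-4,dy=-10->C; (2,4):dx=+2,dy=-2->D; (2,5):dx=+1,dy=-5->D
  (2,6):dx=-2,dy=-8->C; (3,4):dx=+6,dy=+8->C; (3,5):dx=+5,dy=+5->C; (3,6):dx=+2,dy=+2->C
  (4,5):dx=-1,dy=-3->C; (4,6):dx=-4,dy=-6->C; (5,6):dx=-3,dy=-3->C
Step 2: C = 10, D = 5, total pairs = 15.
Step 3: tau = (C - D)/(n(n-1)/2) = (10 - 5)/15 = 0.333333.
Step 4: Exact two-sided p-value (enumerate n! = 720 permutations of y under H0): p = 0.469444.
Step 5: alpha = 0.05. fail to reject H0.

tau_b = 0.3333 (C=10, D=5), p = 0.469444, fail to reject H0.
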